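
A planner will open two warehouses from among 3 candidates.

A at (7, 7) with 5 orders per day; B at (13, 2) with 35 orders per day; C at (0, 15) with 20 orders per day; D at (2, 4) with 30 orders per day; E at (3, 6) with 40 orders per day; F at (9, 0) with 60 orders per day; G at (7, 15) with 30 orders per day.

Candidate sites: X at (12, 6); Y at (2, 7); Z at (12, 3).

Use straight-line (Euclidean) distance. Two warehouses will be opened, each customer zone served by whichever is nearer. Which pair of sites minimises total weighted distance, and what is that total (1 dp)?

{Y, Z}, total 923.6

Evaluate every pair (each demand assigned to the nearer of the two):
  {Y, Z}: total = 923.6
  {X, Y}: total = 1166.3
  {X, Z}: total = 1599.9
Best pair: {Y, Z} with total 923.6.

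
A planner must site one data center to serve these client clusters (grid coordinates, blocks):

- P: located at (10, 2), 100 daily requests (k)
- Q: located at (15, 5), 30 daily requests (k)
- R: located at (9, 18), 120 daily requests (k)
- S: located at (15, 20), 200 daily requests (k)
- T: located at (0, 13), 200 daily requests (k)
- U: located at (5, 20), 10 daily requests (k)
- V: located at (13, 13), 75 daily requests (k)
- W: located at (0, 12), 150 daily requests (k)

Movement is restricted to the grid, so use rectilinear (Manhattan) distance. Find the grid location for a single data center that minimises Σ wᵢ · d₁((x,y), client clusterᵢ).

(9, 13)

Manhattan distance separates: Σwᵢ(|x−xᵢ|+|y−yᵢ|) = Σwᵢ|x−xᵢ| + Σwᵢ|y−yᵢ|, so x and y are optimised independently as 1-D weighted medians.
Total weight W = 885; half = 442.5.
x-coordinate, sorted with cumulative weight:
  x=0 (T, w=200) cum 200
  x=0 (W, w=150) cum 350
  x=5 (U, w=10) cum 360
  x=9 (R, w=120) cum 480  ← median
  x=10 (P, w=100) cum 580
  x=13 (V, w=75) cum 655
  x=15 (Q, w=30) cum 685
  x=15 (S, w=200) cum 885
⇒ x* = 9
y-coordinate, sorted with cumulative weight:
  y=2 (P, w=100) cum 100
  y=5 (Q, w=30) cum 130
  y=12 (W, w=150) cum 280
  y=13 (T, w=200) cum 480  ← median
  y=13 (V, w=75) cum 555
  y=18 (R, w=120) cum 675
  y=20 (S, w=200) cum 875
  y=20 (U, w=10) cum 885
⇒ y* = 13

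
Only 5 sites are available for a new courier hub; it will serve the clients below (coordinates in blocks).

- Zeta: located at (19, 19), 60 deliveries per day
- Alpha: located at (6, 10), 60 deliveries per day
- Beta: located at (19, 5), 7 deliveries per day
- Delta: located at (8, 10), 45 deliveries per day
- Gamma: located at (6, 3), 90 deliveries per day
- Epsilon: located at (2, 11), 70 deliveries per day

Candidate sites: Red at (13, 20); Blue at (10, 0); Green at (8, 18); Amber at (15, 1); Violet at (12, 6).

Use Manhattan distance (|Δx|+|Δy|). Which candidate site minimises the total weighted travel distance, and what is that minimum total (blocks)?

Total weighted distance at each candidate:
  Red (13, 20): total = 5822
  Blue (10, 0): total = 5118
  Green (8, 18): total = 4288
  Amber (15, 1): total = 5776
  Violet (12, 6): total = 4076
Minimum is at Violet with total 4076 blocks.

Violet, total 4076 blocks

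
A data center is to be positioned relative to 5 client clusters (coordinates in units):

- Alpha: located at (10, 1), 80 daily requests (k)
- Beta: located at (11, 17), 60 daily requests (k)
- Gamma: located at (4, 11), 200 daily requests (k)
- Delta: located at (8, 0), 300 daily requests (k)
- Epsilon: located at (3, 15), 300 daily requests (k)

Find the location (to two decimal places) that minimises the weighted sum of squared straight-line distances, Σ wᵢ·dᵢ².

The minimiser of Σwᵢ‖p−pᵢ‖² is the weighted centroid p* = (Σwᵢpᵢ)/(Σwᵢ).
Σwᵢ = 940.
Σwᵢxᵢ = 80·10 + 60·11 + 200·4 + 300·8 + 300·3 = 5560.
Σwᵢyᵢ = 80·1 + 60·17 + 200·11 + 300·0 + 300·15 = 7800.
x* = 5560/940 = 5.91, y* = 7800/940 = 8.30.

(5.91, 8.30)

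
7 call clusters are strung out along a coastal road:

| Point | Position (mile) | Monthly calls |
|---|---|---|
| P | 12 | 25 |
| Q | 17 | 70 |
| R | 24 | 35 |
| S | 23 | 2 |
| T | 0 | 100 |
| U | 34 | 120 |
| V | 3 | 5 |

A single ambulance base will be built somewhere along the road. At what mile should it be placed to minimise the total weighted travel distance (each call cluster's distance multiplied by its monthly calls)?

x = 17

For a sum of weighted absolute distances on a line, the optimum is the weighted median (not the mean). Total weight W = 357; half-weight = 178.5.
Sort by position and accumulate weight:
  mile 0 (T, w=100) → cum 100
  mile 3 (V, w=5) → cum 105
  mile 12 (P, w=25) → cum 130
  mile 17 (Q, w=70) → cum 200  ≥ 178.5 → median here
  mile 23 (S, w=2) → cum 202
  mile 24 (R, w=35) → cum 237
  mile 34 (U, w=120) → cum 357
Optimal location: mile 17.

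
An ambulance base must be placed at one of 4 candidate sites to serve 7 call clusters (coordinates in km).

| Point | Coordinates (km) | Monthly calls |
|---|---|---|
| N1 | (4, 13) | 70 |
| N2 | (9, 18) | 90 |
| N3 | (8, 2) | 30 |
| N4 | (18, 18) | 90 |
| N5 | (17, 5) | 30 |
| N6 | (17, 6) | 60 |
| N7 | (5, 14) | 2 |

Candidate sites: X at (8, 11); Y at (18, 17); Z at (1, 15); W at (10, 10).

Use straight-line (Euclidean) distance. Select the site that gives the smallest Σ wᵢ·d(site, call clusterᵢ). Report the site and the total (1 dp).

Total weighted distance at each candidate:
  X (8, 11): total = 3268.8
  Y (18, 17): total = 3515.7
  Z (1, 15): total = 4693.7
  W (10, 10): total = 3215.4
Minimum is at W with total 3215.4 km.

W, total 3215.4 km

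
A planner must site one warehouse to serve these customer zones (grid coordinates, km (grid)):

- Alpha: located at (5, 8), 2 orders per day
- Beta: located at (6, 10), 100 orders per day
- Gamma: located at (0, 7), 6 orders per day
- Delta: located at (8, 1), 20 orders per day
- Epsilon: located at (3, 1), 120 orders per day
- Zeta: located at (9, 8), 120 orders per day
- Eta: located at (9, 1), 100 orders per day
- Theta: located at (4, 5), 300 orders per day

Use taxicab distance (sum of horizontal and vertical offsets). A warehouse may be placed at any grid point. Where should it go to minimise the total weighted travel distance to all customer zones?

(4, 5)

Manhattan distance separates: Σwᵢ(|x−xᵢ|+|y−yᵢ|) = Σwᵢ|x−xᵢ| + Σwᵢ|y−yᵢ|, so x and y are optimised independently as 1-D weighted medians.
Total weight W = 768; half = 384.
x-coordinate, sorted with cumulative weight:
  x=0 (Gamma, w=6) cum 6
  x=3 (Epsilon, w=120) cum 126
  x=4 (Theta, w=300) cum 426  ← median
  x=5 (Alpha, w=2) cum 428
  x=6 (Beta, w=100) cum 528
  x=8 (Delta, w=20) cum 548
  x=9 (Zeta, w=120) cum 668
  x=9 (Eta, w=100) cum 768
⇒ x* = 4
y-coordinate, sorted with cumulative weight:
  y=1 (Delta, w=20) cum 20
  y=1 (Epsilon, w=120) cum 140
  y=1 (Eta, w=100) cum 240
  y=5 (Theta, w=300) cum 540  ← median
  y=7 (Gamma, w=6) cum 546
  y=8 (Alpha, w=2) cum 548
  y=8 (Zeta, w=120) cum 668
  y=10 (Beta, w=100) cum 768
⇒ y* = 5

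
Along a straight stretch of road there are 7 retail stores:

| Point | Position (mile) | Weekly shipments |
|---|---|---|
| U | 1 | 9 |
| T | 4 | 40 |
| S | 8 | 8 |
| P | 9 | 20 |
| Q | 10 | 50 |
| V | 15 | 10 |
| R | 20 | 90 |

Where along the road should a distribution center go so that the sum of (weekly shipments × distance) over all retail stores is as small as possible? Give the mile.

For a sum of weighted absolute distances on a line, the optimum is the weighted median (not the mean). Total weight W = 227; half-weight = 113.5.
Sort by position and accumulate weight:
  mile 1 (U, w=9) → cum 9
  mile 4 (T, w=40) → cum 49
  mile 8 (S, w=8) → cum 57
  mile 9 (P, w=20) → cum 77
  mile 10 (Q, w=50) → cum 127  ≥ 113.5 → median here
  mile 15 (V, w=10) → cum 137
  mile 20 (R, w=90) → cum 227
Optimal location: mile 10.

x = 10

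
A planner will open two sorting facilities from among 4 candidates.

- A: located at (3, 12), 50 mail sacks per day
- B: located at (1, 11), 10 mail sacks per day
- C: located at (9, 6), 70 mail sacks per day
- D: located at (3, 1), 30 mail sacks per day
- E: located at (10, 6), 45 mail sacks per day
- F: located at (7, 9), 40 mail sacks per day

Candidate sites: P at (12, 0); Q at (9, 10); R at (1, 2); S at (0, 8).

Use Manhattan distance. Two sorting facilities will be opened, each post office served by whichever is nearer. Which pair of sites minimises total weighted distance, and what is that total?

{Q, R}, total 1205

Evaluate every pair (each demand assigned to the nearer of the two):
  {Q, R}: total = 1205
  {Q, S}: total = 1315
  {P, Q}: total = 1415
  {P, S}: total = 2000
  {R, S}: total = 2110
  {P, R}: total = 2290
Best pair: {Q, R} with total 1205.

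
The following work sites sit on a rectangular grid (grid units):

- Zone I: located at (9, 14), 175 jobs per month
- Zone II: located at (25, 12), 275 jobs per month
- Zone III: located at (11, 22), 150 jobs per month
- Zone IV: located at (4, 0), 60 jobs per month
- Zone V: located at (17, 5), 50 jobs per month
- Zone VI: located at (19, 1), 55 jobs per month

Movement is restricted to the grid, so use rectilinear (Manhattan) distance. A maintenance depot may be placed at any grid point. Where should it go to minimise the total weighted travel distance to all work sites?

Manhattan distance separates: Σwᵢ(|x−xᵢ|+|y−yᵢ|) = Σwᵢ|x−xᵢ| + Σwᵢ|y−yᵢ|, so x and y are optimised independently as 1-D weighted medians.
Total weight W = 765; half = 382.5.
x-coordinate, sorted with cumulative weight:
  x=4 (Zone IV, w=60) cum 60
  x=9 (Zone I, w=175) cum 235
  x=11 (Zone III, w=150) cum 385  ← median
  x=17 (Zone V, w=50) cum 435
  x=19 (Zone VI, w=55) cum 490
  x=25 (Zone II, w=275) cum 765
⇒ x* = 11
y-coordinate, sorted with cumulative weight:
  y=0 (Zone IV, w=60) cum 60
  y=1 (Zone VI, w=55) cum 115
  y=5 (Zone V, w=50) cum 165
  y=12 (Zone II, w=275) cum 440  ← median
  y=14 (Zone I, w=175) cum 615
  y=22 (Zone III, w=150) cum 765
⇒ y* = 12

(11, 12)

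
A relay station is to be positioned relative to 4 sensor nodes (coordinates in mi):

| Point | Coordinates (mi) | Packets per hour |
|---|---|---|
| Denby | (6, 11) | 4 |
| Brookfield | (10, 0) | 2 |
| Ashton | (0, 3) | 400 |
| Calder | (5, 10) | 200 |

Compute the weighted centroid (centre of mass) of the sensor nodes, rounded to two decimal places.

(1.72, 5.35)

The minimiser of Σwᵢ‖p−pᵢ‖² is the weighted centroid p* = (Σwᵢpᵢ)/(Σwᵢ).
Σwᵢ = 606.
Σwᵢxᵢ = 4·6 + 2·10 + 400·0 + 200·5 = 1044.
Σwᵢyᵢ = 4·11 + 2·0 + 400·3 + 200·10 = 3244.
x* = 1044/606 = 1.72, y* = 3244/606 = 5.35.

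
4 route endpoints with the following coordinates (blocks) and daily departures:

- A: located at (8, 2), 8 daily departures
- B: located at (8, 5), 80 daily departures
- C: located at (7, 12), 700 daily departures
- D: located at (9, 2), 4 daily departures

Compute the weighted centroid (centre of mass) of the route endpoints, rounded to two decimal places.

The minimiser of Σwᵢ‖p−pᵢ‖² is the weighted centroid p* = (Σwᵢpᵢ)/(Σwᵢ).
Σwᵢ = 792.
Σwᵢxᵢ = 8·8 + 80·8 + 700·7 + 4·9 = 5640.
Σwᵢyᵢ = 8·2 + 80·5 + 700·12 + 4·2 = 8824.
x* = 5640/792 = 7.12, y* = 8824/792 = 11.14.

(7.12, 11.14)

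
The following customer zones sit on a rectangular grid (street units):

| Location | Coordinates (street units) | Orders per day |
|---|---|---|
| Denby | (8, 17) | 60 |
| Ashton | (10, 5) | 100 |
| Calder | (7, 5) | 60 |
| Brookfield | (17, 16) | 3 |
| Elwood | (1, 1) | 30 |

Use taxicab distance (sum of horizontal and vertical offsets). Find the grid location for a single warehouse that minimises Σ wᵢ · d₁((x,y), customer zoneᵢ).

Manhattan distance separates: Σwᵢ(|x−xᵢ|+|y−yᵢ|) = Σwᵢ|x−xᵢ| + Σwᵢ|y−yᵢ|, so x and y are optimised independently as 1-D weighted medians.
Total weight W = 253; half = 126.5.
x-coordinate, sorted with cumulative weight:
  x=1 (Elwood, w=30) cum 30
  x=7 (Calder, w=60) cum 90
  x=8 (Denby, w=60) cum 150  ← median
  x=10 (Ashton, w=100) cum 250
  x=17 (Brookfield, w=3) cum 253
⇒ x* = 8
y-coordinate, sorted with cumulative weight:
  y=1 (Elwood, w=30) cum 30
  y=5 (Ashton, w=100) cum 130  ← median
  y=5 (Calder, w=60) cum 190
  y=16 (Brookfield, w=3) cum 193
  y=17 (Denby, w=60) cum 253
⇒ y* = 5

(8, 5)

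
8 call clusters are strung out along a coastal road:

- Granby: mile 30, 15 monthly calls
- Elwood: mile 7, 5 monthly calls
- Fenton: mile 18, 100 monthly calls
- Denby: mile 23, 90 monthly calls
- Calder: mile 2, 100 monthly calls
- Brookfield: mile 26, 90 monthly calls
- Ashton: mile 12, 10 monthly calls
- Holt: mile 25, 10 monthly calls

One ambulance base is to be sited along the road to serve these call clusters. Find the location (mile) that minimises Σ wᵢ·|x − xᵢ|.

For a sum of weighted absolute distances on a line, the optimum is the weighted median (not the mean). Total weight W = 420; half-weight = 210.
Sort by position and accumulate weight:
  mile 2 (Calder, w=100) → cum 100
  mile 7 (Elwood, w=5) → cum 105
  mile 12 (Ashton, w=10) → cum 115
  mile 18 (Fenton, w=100) → cum 215  ≥ 210 → median here
  mile 23 (Denby, w=90) → cum 305
  mile 25 (Holt, w=10) → cum 315
  mile 26 (Brookfield, w=90) → cum 405
  mile 30 (Granby, w=15) → cum 420
Optimal location: mile 18.

x = 18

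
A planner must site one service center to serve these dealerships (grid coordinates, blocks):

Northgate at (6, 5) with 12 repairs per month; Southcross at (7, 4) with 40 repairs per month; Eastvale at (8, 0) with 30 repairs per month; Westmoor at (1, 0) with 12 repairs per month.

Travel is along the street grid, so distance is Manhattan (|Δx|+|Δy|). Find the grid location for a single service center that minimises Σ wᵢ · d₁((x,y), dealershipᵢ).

(7, 4)

Manhattan distance separates: Σwᵢ(|x−xᵢ|+|y−yᵢ|) = Σwᵢ|x−xᵢ| + Σwᵢ|y−yᵢ|, so x and y are optimised independently as 1-D weighted medians.
Total weight W = 94; half = 47.
x-coordinate, sorted with cumulative weight:
  x=1 (Westmoor, w=12) cum 12
  x=6 (Northgate, w=12) cum 24
  x=7 (Southcross, w=40) cum 64  ← median
  x=8 (Eastvale, w=30) cum 94
⇒ x* = 7
y-coordinate, sorted with cumulative weight:
  y=0 (Eastvale, w=30) cum 30
  y=0 (Westmoor, w=12) cum 42
  y=4 (Southcross, w=40) cum 82  ← median
  y=5 (Northgate, w=12) cum 94
⇒ y* = 4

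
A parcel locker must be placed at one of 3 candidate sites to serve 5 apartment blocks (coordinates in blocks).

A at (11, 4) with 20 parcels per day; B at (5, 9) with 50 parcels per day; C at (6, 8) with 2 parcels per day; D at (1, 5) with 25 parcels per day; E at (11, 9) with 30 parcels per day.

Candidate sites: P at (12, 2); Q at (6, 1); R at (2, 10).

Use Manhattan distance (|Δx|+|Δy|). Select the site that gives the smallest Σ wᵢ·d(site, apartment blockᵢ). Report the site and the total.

R, total 962 blocks

Total weighted distance at each candidate:
  P (12, 2): total = 1374
  Q (6, 1): total = 1239
  R (2, 10): total = 962
Minimum is at R with total 962 blocks.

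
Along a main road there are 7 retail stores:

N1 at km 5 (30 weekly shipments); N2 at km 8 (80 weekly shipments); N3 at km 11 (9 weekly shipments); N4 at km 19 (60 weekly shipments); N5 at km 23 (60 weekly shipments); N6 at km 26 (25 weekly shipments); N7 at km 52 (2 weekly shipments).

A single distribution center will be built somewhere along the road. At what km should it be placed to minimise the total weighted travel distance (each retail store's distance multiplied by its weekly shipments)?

x = 19

For a sum of weighted absolute distances on a line, the optimum is the weighted median (not the mean). Total weight W = 266; half-weight = 133.
Sort by position and accumulate weight:
  km 5 (N1, w=30) → cum 30
  km 8 (N2, w=80) → cum 110
  km 11 (N3, w=9) → cum 119
  km 19 (N4, w=60) → cum 179  ≥ 133 → median here
  km 23 (N5, w=60) → cum 239
  km 26 (N6, w=25) → cum 264
  km 52 (N7, w=2) → cum 266
Optimal location: km 19.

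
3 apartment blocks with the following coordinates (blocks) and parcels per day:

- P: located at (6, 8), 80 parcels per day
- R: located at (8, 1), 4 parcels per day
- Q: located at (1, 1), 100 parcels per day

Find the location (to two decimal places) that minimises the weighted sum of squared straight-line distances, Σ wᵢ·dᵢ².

The minimiser of Σwᵢ‖p−pᵢ‖² is the weighted centroid p* = (Σwᵢpᵢ)/(Σwᵢ).
Σwᵢ = 184.
Σwᵢxᵢ = 80·6 + 4·8 + 100·1 = 612.
Σwᵢyᵢ = 80·8 + 4·1 + 100·1 = 744.
x* = 612/184 = 3.33, y* = 744/184 = 4.04.

(3.33, 4.04)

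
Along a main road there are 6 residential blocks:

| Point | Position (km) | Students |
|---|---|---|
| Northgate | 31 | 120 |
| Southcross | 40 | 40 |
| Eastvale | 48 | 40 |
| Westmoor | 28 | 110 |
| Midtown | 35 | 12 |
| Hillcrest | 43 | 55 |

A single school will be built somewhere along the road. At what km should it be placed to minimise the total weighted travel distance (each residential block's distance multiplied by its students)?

x = 31

For a sum of weighted absolute distances on a line, the optimum is the weighted median (not the mean). Total weight W = 377; half-weight = 188.5.
Sort by position and accumulate weight:
  km 28 (Westmoor, w=110) → cum 110
  km 31 (Northgate, w=120) → cum 230  ≥ 188.5 → median here
  km 35 (Midtown, w=12) → cum 242
  km 40 (Southcross, w=40) → cum 282
  km 43 (Hillcrest, w=55) → cum 337
  km 48 (Eastvale, w=40) → cum 377
Optimal location: km 31.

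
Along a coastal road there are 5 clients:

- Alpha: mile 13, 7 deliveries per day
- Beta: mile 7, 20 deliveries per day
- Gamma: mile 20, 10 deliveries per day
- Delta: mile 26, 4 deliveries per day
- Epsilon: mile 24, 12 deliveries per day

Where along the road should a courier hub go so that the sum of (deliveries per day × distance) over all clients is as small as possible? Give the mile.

x = 13

For a sum of weighted absolute distances on a line, the optimum is the weighted median (not the mean). Total weight W = 53; half-weight = 26.5.
Sort by position and accumulate weight:
  mile 7 (Beta, w=20) → cum 20
  mile 13 (Alpha, w=7) → cum 27  ≥ 26.5 → median here
  mile 20 (Gamma, w=10) → cum 37
  mile 24 (Epsilon, w=12) → cum 49
  mile 26 (Delta, w=4) → cum 53
Optimal location: mile 13.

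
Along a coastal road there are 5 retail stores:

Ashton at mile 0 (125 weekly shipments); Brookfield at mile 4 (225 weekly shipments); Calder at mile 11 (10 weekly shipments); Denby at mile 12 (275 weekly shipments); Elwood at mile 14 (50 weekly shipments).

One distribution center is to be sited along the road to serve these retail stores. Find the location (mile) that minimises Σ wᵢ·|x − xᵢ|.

For a sum of weighted absolute distances on a line, the optimum is the weighted median (not the mean). Total weight W = 685; half-weight = 342.5.
Sort by position and accumulate weight:
  mile 0 (Ashton, w=125) → cum 125
  mile 4 (Brookfield, w=225) → cum 350  ≥ 342.5 → median here
  mile 11 (Calder, w=10) → cum 360
  mile 12 (Denby, w=275) → cum 635
  mile 14 (Elwood, w=50) → cum 685
Optimal location: mile 4.

x = 4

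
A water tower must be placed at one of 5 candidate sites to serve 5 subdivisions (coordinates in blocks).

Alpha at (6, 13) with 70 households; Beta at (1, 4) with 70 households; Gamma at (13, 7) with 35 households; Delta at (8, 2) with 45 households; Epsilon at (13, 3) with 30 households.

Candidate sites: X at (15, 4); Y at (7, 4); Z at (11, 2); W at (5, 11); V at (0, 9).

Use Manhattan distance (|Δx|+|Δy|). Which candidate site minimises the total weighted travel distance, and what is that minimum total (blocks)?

Total weighted distance at each candidate:
  X (15, 4): total = 2910
  Y (7, 4): total = 1780
  Z (11, 2): total = 2430
  W (5, 11): total = 2420
  V (0, 9): total = 2890
Minimum is at Y with total 1780 blocks.

Y, total 1780 blocks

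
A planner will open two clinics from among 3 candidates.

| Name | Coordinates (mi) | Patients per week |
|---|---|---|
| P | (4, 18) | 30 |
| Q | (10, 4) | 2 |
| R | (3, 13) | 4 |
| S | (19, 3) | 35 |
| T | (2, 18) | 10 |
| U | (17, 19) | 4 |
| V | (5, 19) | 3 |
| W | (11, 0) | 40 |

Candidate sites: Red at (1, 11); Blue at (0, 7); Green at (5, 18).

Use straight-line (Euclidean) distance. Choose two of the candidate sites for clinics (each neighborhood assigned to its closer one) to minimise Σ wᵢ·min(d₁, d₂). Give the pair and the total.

{Blue, Green}, total 1354.7

Evaluate every pair (each demand assigned to the nearer of the two):
  {Blue, Green}: total = 1354.7
  {Red, Green}: total = 1429.3
  {Red, Blue}: total = 1630.9
Best pair: {Blue, Green} with total 1354.7.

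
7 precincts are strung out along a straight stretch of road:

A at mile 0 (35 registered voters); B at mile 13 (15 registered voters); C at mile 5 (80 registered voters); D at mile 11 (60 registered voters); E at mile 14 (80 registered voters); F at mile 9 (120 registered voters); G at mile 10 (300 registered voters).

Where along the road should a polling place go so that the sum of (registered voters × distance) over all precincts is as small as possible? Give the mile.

x = 10

For a sum of weighted absolute distances on a line, the optimum is the weighted median (not the mean). Total weight W = 690; half-weight = 345.
Sort by position and accumulate weight:
  mile 0 (A, w=35) → cum 35
  mile 5 (C, w=80) → cum 115
  mile 9 (F, w=120) → cum 235
  mile 10 (G, w=300) → cum 535  ≥ 345 → median here
  mile 11 (D, w=60) → cum 595
  mile 13 (B, w=15) → cum 610
  mile 14 (E, w=80) → cum 690
Optimal location: mile 10.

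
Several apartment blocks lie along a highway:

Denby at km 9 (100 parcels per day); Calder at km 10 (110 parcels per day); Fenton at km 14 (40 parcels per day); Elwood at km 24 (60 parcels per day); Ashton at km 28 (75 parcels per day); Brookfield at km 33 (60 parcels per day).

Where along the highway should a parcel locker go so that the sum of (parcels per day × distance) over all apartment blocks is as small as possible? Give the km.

For a sum of weighted absolute distances on a line, the optimum is the weighted median (not the mean). Total weight W = 445; half-weight = 222.5.
Sort by position and accumulate weight:
  km 9 (Denby, w=100) → cum 100
  km 10 (Calder, w=110) → cum 210
  km 14 (Fenton, w=40) → cum 250  ≥ 222.5 → median here
  km 24 (Elwood, w=60) → cum 310
  km 28 (Ashton, w=75) → cum 385
  km 33 (Brookfield, w=60) → cum 445
Optimal location: km 14.

x = 14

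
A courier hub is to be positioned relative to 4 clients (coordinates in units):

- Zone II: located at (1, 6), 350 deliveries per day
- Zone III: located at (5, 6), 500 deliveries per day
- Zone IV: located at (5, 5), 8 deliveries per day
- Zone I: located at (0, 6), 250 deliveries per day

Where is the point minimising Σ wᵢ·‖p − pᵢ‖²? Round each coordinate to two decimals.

(2.61, 5.99)

The minimiser of Σwᵢ‖p−pᵢ‖² is the weighted centroid p* = (Σwᵢpᵢ)/(Σwᵢ).
Σwᵢ = 1108.
Σwᵢxᵢ = 350·1 + 500·5 + 8·5 + 250·0 = 2890.
Σwᵢyᵢ = 350·6 + 500·6 + 8·5 + 250·6 = 6640.
x* = 2890/1108 = 2.61, y* = 6640/1108 = 5.99.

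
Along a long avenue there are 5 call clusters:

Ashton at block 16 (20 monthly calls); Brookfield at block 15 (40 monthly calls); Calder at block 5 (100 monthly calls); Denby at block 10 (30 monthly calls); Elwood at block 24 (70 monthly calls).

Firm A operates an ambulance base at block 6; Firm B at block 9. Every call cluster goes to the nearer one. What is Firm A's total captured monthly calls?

The indifferent point is the midpoint (6+9)/2 = 7.5; call clusters left of it (closer to Firm A at 6) go to Firm A, those right go to Firm B.
  Calder at 5 (w=100) → Firm A
  Denby at 10 (w=30) → Firm B
  Brookfield at 15 (w=40) → Firm B
  Ashton at 16 (w=20) → Firm B
  Elwood at 24 (w=70) → Firm B
Firm A captures 100; Firm B captures 160.

100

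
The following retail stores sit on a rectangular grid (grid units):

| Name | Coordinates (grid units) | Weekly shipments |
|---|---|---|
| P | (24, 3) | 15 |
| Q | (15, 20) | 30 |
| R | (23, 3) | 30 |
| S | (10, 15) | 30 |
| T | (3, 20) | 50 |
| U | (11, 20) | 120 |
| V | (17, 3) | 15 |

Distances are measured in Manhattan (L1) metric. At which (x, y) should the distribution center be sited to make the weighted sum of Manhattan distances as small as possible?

Manhattan distance separates: Σwᵢ(|x−xᵢ|+|y−yᵢ|) = Σwᵢ|x−xᵢ| + Σwᵢ|y−yᵢ|, so x and y are optimised independently as 1-D weighted medians.
Total weight W = 290; half = 145.
x-coordinate, sorted with cumulative weight:
  x=3 (T, w=50) cum 50
  x=10 (S, w=30) cum 80
  x=11 (U, w=120) cum 200  ← median
  x=15 (Q, w=30) cum 230
  x=17 (V, w=15) cum 245
  x=23 (R, w=30) cum 275
  x=24 (P, w=15) cum 290
⇒ x* = 11
y-coordinate, sorted with cumulative weight:
  y=3 (P, w=15) cum 15
  y=3 (R, w=30) cum 45
  y=3 (V, w=15) cum 60
  y=15 (S, w=30) cum 90
  y=20 (Q, w=30) cum 120
  y=20 (T, w=50) cum 170  ← median
  y=20 (U, w=120) cum 290
⇒ y* = 20

(11, 20)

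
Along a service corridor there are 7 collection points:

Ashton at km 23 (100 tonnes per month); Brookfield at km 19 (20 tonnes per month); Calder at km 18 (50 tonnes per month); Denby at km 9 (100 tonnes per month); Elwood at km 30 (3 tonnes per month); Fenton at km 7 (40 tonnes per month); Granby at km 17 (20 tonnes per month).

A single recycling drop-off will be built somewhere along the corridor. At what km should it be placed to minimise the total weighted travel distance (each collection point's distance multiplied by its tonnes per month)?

For a sum of weighted absolute distances on a line, the optimum is the weighted median (not the mean). Total weight W = 333; half-weight = 166.5.
Sort by position and accumulate weight:
  km 7 (Fenton, w=40) → cum 40
  km 9 (Denby, w=100) → cum 140
  km 17 (Granby, w=20) → cum 160
  km 18 (Calder, w=50) → cum 210  ≥ 166.5 → median here
  km 19 (Brookfield, w=20) → cum 230
  km 23 (Ashton, w=100) → cum 330
  km 30 (Elwood, w=3) → cum 333
Optimal location: km 18.

x = 18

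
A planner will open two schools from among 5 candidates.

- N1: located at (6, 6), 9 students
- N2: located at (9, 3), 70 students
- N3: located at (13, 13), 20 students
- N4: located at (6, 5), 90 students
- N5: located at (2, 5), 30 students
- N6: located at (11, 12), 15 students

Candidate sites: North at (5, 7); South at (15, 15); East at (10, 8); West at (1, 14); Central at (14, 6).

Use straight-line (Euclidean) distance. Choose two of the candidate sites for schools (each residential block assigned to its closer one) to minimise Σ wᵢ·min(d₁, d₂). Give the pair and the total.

Evaluate every pair (each demand assigned to the nearer of the two):
  {North, South}: total = 849.7
  {North, East}: total = 857.5
  {North, Central}: total = 960.2
  {North, West}: total = 1035.3
  {South, East}: total = 1221.9
  {East, West}: total = 1282.0
  {East, Central}: total = 1282.0
  {South, Central}: total = 1698.6
  {West, Central}: total = 1719.5
  {South, West}: total = 2353.9
Best pair: {North, South} with total 849.7.

{North, South}, total 849.7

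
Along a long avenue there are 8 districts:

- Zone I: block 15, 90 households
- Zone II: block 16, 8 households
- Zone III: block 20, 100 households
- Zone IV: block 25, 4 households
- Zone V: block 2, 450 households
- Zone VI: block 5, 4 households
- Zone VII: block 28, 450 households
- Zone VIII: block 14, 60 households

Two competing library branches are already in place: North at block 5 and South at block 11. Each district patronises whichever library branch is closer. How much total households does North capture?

The indifferent point is the midpoint (5+11)/2 = 8; districts left of it (closer to North at 5) go to North, those right go to South.
  Zone V at 2 (w=450) → North
  Zone VI at 5 (w=4) → North
  Zone VIII at 14 (w=60) → South
  Zone I at 15 (w=90) → South
  Zone II at 16 (w=8) → South
  Zone III at 20 (w=100) → South
  Zone IV at 25 (w=4) → South
  Zone VII at 28 (w=450) → South
North captures 454; South captures 712.

454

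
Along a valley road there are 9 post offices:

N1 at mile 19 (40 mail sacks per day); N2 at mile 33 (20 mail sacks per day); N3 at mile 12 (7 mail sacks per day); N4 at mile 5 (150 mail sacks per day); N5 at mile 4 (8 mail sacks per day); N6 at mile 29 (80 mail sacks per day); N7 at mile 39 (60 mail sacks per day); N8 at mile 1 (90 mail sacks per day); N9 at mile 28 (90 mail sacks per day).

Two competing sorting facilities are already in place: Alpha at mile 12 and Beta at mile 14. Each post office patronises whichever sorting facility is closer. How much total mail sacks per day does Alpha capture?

255

The indifferent point is the midpoint (12+14)/2 = 13; post offices left of it (closer to Alpha at 12) go to Alpha, those right go to Beta.
  N8 at 1 (w=90) → Alpha
  N5 at 4 (w=8) → Alpha
  N4 at 5 (w=150) → Alpha
  N3 at 12 (w=7) → Alpha
  N1 at 19 (w=40) → Beta
  N9 at 28 (w=90) → Beta
  N6 at 29 (w=80) → Beta
  N2 at 33 (w=20) → Beta
  N7 at 39 (w=60) → Beta
Alpha captures 255; Beta captures 290.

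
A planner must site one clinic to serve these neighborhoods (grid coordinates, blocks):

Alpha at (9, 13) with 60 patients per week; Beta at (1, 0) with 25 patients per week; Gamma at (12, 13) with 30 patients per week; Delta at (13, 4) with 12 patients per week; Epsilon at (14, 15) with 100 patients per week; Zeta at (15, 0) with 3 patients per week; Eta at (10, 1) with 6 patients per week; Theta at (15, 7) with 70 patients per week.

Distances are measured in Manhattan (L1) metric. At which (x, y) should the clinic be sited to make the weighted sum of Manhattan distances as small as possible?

(14, 13)

Manhattan distance separates: Σwᵢ(|x−xᵢ|+|y−yᵢ|) = Σwᵢ|x−xᵢ| + Σwᵢ|y−yᵢ|, so x and y are optimised independently as 1-D weighted medians.
Total weight W = 306; half = 153.
x-coordinate, sorted with cumulative weight:
  x=1 (Beta, w=25) cum 25
  x=9 (Alpha, w=60) cum 85
  x=10 (Eta, w=6) cum 91
  x=12 (Gamma, w=30) cum 121
  x=13 (Delta, w=12) cum 133
  x=14 (Epsilon, w=100) cum 233  ← median
  x=15 (Zeta, w=3) cum 236
  x=15 (Theta, w=70) cum 306
⇒ x* = 14
y-coordinate, sorted with cumulative weight:
  y=0 (Beta, w=25) cum 25
  y=0 (Zeta, w=3) cum 28
  y=1 (Eta, w=6) cum 34
  y=4 (Delta, w=12) cum 46
  y=7 (Theta, w=70) cum 116
  y=13 (Alpha, w=60) cum 176  ← median
  y=13 (Gamma, w=30) cum 206
  y=15 (Epsilon, w=100) cum 306
⇒ y* = 13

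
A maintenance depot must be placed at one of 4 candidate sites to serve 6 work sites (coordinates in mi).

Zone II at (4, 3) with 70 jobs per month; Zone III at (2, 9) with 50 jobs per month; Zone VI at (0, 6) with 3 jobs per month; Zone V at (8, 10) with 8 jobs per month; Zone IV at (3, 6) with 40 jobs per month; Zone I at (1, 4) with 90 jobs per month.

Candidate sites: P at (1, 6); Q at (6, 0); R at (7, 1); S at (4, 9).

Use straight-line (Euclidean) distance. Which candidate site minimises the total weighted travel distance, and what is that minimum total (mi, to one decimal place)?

Total weighted distance at each candidate:
  P (1, 6): total = 782.6
  Q (6, 0): total = 1696.5
  R (7, 1): total = 1682.2
  S (4, 9): total = 1219.3
Minimum is at P with total 782.6 mi.

P, total 782.6 mi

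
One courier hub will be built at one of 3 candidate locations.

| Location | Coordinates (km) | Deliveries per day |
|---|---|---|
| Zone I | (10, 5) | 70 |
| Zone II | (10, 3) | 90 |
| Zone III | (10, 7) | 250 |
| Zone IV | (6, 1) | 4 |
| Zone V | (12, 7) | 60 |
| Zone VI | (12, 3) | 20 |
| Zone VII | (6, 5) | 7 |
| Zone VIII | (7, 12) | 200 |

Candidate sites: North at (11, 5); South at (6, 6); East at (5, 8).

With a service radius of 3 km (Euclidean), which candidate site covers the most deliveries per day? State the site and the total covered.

North, covering 490

Coverage radius r = 3 km; a point is covered iff (Δx)²+(Δy)² ≤ 3² = 9.
  North (11, 5): covers {Zone I, Zone II, Zone III, Zone V, Zone VI} → 490
  South (6, 6): covers {Zone VII} → 7
  East (5, 8): covers {none} → 0
Maximum coverage at North: 490 deliveries per day.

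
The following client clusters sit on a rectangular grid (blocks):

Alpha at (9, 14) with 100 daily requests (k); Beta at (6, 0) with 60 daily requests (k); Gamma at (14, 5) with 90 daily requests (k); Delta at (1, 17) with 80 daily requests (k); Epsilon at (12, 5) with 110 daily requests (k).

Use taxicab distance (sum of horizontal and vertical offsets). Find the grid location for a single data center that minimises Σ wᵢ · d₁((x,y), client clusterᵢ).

Manhattan distance separates: Σwᵢ(|x−xᵢ|+|y−yᵢ|) = Σwᵢ|x−xᵢ| + Σwᵢ|y−yᵢ|, so x and y are optimised independently as 1-D weighted medians.
Total weight W = 440; half = 220.
x-coordinate, sorted with cumulative weight:
  x=1 (Delta, w=80) cum 80
  x=6 (Beta, w=60) cum 140
  x=9 (Alpha, w=100) cum 240  ← median
  x=12 (Epsilon, w=110) cum 350
  x=14 (Gamma, w=90) cum 440
⇒ x* = 9
y-coordinate, sorted with cumulative weight:
  y=0 (Beta, w=60) cum 60
  y=5 (Gamma, w=90) cum 150
  y=5 (Epsilon, w=110) cum 260  ← median
  y=14 (Alpha, w=100) cum 360
  y=17 (Delta, w=80) cum 440
⇒ y* = 5

(9, 5)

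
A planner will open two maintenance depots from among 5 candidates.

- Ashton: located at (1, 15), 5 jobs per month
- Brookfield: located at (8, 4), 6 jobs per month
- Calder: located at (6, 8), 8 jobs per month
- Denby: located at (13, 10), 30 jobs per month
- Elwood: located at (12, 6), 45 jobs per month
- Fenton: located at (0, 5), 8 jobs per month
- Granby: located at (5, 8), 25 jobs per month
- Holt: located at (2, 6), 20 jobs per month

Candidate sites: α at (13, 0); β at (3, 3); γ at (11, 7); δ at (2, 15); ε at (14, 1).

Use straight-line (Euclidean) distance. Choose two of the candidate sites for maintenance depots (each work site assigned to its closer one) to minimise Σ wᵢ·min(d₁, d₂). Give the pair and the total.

{β, γ}, total 525.6

Evaluate every pair (each demand assigned to the nearer of the two):
  {β, γ}: total = 525.6
  {γ, δ}: total = 656.7
  {α, γ}: total = 724.7
  {γ, ε}: total = 724.7
  {β, ε}: total = 878.8
  {α, β}: total = 938.5
  {δ, ε}: total = 1075.7
  {β, δ}: total = 1098.4
  {α, δ}: total = 1133.6
  {α, ε}: total = 1377.8
Best pair: {β, γ} with total 525.6.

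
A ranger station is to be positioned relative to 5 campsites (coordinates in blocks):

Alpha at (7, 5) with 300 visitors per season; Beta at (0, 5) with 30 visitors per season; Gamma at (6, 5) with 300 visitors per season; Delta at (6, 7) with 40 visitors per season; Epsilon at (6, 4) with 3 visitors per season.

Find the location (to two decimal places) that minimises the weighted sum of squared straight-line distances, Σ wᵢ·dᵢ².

(6.18, 5.11)

The minimiser of Σwᵢ‖p−pᵢ‖² is the weighted centroid p* = (Σwᵢpᵢ)/(Σwᵢ).
Σwᵢ = 673.
Σwᵢxᵢ = 300·7 + 30·0 + 300·6 + 40·6 + 3·6 = 4158.
Σwᵢyᵢ = 300·5 + 30·5 + 300·5 + 40·7 + 3·4 = 3442.
x* = 4158/673 = 6.18, y* = 3442/673 = 5.11.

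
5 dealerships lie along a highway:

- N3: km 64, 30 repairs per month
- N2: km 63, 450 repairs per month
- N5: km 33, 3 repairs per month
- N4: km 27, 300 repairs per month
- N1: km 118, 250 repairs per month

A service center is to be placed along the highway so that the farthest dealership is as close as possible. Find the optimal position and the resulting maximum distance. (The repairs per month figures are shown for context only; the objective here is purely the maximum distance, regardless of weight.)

The 1-center on a line is the midpoint of the two extreme points: leftmost at 27, rightmost at 118.
Optimal location = (27 + 118)/2 = 72.5; maximum distance = (118 − 27)/2 = 45.5.

location 72.5, max distance 45.5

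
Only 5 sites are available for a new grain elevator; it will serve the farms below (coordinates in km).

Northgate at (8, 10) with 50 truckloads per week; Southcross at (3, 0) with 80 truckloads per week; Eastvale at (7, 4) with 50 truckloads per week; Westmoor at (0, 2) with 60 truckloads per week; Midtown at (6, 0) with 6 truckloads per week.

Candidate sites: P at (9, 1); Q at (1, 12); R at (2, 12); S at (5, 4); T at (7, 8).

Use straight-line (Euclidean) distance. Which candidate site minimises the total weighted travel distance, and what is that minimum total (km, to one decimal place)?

Total weighted distance at each candidate:
  P (9, 1): total = 1682.0
  Q (1, 12): total = 2518.2
  R (2, 12): total = 2439.0
  S (5, 4): total = 1141.0
  T (7, 8): total = 1628.9
Minimum is at S with total 1141.0 km.

S, total 1141.0 km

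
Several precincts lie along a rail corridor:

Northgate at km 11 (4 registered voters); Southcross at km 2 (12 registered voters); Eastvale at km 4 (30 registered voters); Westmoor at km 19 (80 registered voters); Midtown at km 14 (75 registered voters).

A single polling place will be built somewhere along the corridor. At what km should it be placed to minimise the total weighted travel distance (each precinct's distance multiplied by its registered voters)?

For a sum of weighted absolute distances on a line, the optimum is the weighted median (not the mean). Total weight W = 201; half-weight = 100.5.
Sort by position and accumulate weight:
  km 2 (Southcross, w=12) → cum 12
  km 4 (Eastvale, w=30) → cum 42
  km 11 (Northgate, w=4) → cum 46
  km 14 (Midtown, w=75) → cum 121  ≥ 100.5 → median here
  km 19 (Westmoor, w=80) → cum 201
Optimal location: km 14.

x = 14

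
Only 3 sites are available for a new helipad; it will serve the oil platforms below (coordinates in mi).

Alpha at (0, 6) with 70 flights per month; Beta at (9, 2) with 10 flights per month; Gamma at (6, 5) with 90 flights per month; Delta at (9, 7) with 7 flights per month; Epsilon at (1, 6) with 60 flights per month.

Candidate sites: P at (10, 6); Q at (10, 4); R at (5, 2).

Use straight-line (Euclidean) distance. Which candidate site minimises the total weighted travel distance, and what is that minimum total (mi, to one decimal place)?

R, total 1157.1 mi

Total weighted distance at each candidate:
  P (10, 6): total = 1662.2
  Q (10, 4): total = 1682.6
  R (5, 2): total = 1157.1
Minimum is at R with total 1157.1 mi.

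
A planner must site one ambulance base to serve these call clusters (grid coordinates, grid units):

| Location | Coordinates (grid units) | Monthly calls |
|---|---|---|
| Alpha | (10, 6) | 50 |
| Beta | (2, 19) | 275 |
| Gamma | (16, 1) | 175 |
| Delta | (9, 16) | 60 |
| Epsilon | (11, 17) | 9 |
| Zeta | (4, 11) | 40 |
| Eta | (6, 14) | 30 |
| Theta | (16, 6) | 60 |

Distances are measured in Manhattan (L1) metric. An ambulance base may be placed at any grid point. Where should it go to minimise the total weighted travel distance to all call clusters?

Manhattan distance separates: Σwᵢ(|x−xᵢ|+|y−yᵢ|) = Σwᵢ|x−xᵢ| + Σwᵢ|y−yᵢ|, so x and y are optimised independently as 1-D weighted medians.
Total weight W = 699; half = 349.5.
x-coordinate, sorted with cumulative weight:
  x=2 (Beta, w=275) cum 275
  x=4 (Zeta, w=40) cum 315
  x=6 (Eta, w=30) cum 345
  x=9 (Delta, w=60) cum 405  ← median
  x=10 (Alpha, w=50) cum 455
  x=11 (Epsilon, w=9) cum 464
  x=16 (Gamma, w=175) cum 639
  x=16 (Theta, w=60) cum 699
⇒ x* = 9
y-coordinate, sorted with cumulative weight:
  y=1 (Gamma, w=175) cum 175
  y=6 (Alpha, w=50) cum 225
  y=6 (Theta, w=60) cum 285
  y=11 (Zeta, w=40) cum 325
  y=14 (Eta, w=30) cum 355  ← median
  y=16 (Delta, w=60) cum 415
  y=17 (Epsilon, w=9) cum 424
  y=19 (Beta, w=275) cum 699
⇒ y* = 14

(9, 14)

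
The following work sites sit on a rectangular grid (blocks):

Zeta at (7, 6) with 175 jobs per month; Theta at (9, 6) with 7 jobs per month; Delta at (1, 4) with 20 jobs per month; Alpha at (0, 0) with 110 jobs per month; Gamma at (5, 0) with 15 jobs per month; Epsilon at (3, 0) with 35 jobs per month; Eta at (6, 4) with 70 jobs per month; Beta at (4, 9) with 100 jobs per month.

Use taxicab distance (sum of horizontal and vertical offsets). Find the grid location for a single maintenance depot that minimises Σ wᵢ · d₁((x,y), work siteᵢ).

Manhattan distance separates: Σwᵢ(|x−xᵢ|+|y−yᵢ|) = Σwᵢ|x−xᵢ| + Σwᵢ|y−yᵢ|, so x and y are optimised independently as 1-D weighted medians.
Total weight W = 532; half = 266.
x-coordinate, sorted with cumulative weight:
  x=0 (Alpha, w=110) cum 110
  x=1 (Delta, w=20) cum 130
  x=3 (Epsilon, w=35) cum 165
  x=4 (Beta, w=100) cum 265
  x=5 (Gamma, w=15) cum 280  ← median
  x=6 (Eta, w=70) cum 350
  x=7 (Zeta, w=175) cum 525
  x=9 (Theta, w=7) cum 532
⇒ x* = 5
y-coordinate, sorted with cumulative weight:
  y=0 (Alpha, w=110) cum 110
  y=0 (Gamma, w=15) cum 125
  y=0 (Epsilon, w=35) cum 160
  y=4 (Delta, w=20) cum 180
  y=4 (Eta, w=70) cum 250
  y=6 (Zeta, w=175) cum 425  ← median
  y=6 (Theta, w=7) cum 432
  y=9 (Beta, w=100) cum 532
⇒ y* = 6

(5, 6)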